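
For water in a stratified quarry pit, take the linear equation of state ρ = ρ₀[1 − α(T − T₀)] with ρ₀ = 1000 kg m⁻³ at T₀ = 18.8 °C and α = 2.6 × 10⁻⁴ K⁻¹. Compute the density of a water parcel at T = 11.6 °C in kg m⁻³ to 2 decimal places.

T − T₀ = -7.2 K.
Bracket = 1 − α·(-7.2) = 1 + (1.872 × 10⁻³) = 1.0018720.
ρ = 1000 × 1.0018720 = 1001.87 kg m⁻³.

1001.87 kg m⁻³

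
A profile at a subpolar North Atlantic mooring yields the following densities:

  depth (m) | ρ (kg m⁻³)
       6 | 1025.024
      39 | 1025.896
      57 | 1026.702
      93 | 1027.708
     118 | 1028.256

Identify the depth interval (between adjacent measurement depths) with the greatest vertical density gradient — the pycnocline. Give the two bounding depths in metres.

39–57 m

Compute the density gradient over each adjacent pair:
  6–39 m: Δρ/Δz = 0.872/33 = 0.026 kg m⁻⁴
  39–57 m: Δρ/Δz = 0.806/18 = 0.045 kg m⁻⁴
  57–93 m: Δρ/Δz = 1.006/36 = 0.028 kg m⁻⁴
  93–118 m: Δρ/Δz = 0.548/25 = 0.022 kg m⁻⁴
The largest gradient is in the 39–57 m interval — the pycnocline.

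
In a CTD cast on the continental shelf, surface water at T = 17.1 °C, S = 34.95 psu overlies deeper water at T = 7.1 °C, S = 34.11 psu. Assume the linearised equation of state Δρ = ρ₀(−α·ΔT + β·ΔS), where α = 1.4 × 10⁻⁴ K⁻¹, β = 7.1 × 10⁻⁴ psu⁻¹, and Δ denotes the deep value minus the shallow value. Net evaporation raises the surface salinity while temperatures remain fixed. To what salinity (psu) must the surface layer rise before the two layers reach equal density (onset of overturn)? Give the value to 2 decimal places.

Neutral buoyancy requires −α(T_deep − T_surf) + β(S_deep − S_surf′) = 0.
S_surf′ = S_deep − (α/β)·ΔT = 34.11 − (1.4 × 10⁻⁴/7.1 × 10⁻⁴)·(-10.0) = 36.0818 psu.
Increase required: 36.0818 − 34.95 = 1.1318 psu.

36.08 psu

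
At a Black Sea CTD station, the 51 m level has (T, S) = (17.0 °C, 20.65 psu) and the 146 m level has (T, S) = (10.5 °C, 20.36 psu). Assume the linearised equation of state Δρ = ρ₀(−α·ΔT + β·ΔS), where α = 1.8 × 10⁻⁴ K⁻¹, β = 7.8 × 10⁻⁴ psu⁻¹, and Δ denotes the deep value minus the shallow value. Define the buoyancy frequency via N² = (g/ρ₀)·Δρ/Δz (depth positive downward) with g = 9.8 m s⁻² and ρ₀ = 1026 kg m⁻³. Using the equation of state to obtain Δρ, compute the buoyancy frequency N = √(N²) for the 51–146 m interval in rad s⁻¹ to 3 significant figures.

9.87 × 10⁻³ rad s⁻¹

ΔT = -6.5 K, ΔS = -0.29 psu (deep − shallow).
Δρ/ρ₀ = −αΔT + βΔS = 1.17 × 10⁻³ − 2.262 × 10⁻⁴ = 9.438 × 10⁻⁴, so Δρ ≈ 0.9683 kg m⁻³.
N² = (g/ρ₀)·Δρ/Δz = g·(Δρ/ρ₀)/Δz = 9.8 × 9.438 × 10⁻⁴ / 95 = 9.7360 × 10⁻⁵ s⁻².
N = √(9.7360 × 10⁻⁵) = 9.8671 × 10⁻³ rad s⁻¹ ≈ 9.87 × 10⁻³ rad s⁻¹.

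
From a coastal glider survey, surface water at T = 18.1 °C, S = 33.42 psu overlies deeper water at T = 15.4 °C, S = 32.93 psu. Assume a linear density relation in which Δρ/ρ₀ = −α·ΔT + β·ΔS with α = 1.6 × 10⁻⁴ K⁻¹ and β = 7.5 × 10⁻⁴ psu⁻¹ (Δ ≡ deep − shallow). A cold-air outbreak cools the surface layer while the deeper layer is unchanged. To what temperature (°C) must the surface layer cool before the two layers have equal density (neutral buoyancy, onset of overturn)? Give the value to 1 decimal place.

17.7 °C

Neutral buoyancy requires Δρ = 0, i.e. −α(T_deep − T_surf′) + β(S_deep − S_surf) = 0.
T_surf′ = T_deep − (β/α)·ΔS = 15.4 − (7.5 × 10⁻⁴/1.6 × 10⁻⁴)·(-0.49) = 17.697 °C.
Cooling required: 18.1 − (17.697) = 0.403 °C.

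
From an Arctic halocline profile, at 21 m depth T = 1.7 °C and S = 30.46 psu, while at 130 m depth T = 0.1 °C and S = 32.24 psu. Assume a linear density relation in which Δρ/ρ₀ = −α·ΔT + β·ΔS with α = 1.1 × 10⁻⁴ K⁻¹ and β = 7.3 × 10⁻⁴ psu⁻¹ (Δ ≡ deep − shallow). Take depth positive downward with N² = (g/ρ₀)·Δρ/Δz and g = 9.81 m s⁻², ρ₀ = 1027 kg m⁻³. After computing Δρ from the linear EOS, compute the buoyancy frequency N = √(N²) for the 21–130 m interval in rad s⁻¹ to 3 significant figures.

0.0115 rad s⁻¹

ΔT = -1.6 K, ΔS = +1.78 psu (deep − shallow).
Δρ/ρ₀ = −αΔT + βΔS = 1.76 × 10⁻⁴ + 1.2994 × 10⁻³ = 1.4754 × 10⁻³, so Δρ ≈ 1.515 kg m⁻³.
N² = (g/ρ₀)·Δρ/Δz = g·(Δρ/ρ₀)/Δz = 9.81 × 1.4754 × 10⁻³ / 109 = 1.3279 × 10⁻⁴ s⁻².
N = √(1.3279 × 10⁻⁴) = 0.011523 rad s⁻¹ ≈ 0.0115 rad s⁻¹.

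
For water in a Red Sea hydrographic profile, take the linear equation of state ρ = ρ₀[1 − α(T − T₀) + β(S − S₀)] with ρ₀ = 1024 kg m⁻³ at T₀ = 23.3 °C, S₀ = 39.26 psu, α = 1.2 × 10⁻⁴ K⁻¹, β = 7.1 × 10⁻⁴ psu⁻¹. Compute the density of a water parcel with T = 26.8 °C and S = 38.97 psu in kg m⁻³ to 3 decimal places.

T − T₀ = +3.5 K, S − S₀ = -0.29 psu.
Bracket = 1 − α·(+3.5) + β·(-0.29) = 1 + (-6.259 × 10⁻⁴) = 0.9993741.
ρ = 1024 × 0.9993741 = 1023.359 kg m⁻³.

1023.359 kg m⁻³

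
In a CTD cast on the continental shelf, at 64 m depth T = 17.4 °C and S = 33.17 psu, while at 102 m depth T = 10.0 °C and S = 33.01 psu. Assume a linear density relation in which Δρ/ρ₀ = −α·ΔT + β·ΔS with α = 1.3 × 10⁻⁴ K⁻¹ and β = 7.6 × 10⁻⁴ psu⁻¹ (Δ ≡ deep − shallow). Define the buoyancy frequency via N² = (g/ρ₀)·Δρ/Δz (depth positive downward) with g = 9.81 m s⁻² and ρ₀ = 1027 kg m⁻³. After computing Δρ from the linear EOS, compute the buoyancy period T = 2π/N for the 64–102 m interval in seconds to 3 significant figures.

427 s

ΔT = -7.4 K, ΔS = -0.16 psu (deep − shallow).
Δρ/ρ₀ = −αΔT + βΔS = 9.62 × 10⁻⁴ − 1.216 × 10⁻⁴ = 8.404 × 10⁻⁴, so Δρ ≈ 0.8631 kg m⁻³.
N² = (g/ρ₀)·Δρ/Δz = g·(Δρ/ρ₀)/Δz = 9.81 × 8.404 × 10⁻⁴ / 38 = 2.1696 × 10⁻⁴ s⁻².
N = √(2.1696 × 10⁻⁴) = 0.014730 rad s⁻¹ → T = 2π/N = 426.56 s ≈ 427 s.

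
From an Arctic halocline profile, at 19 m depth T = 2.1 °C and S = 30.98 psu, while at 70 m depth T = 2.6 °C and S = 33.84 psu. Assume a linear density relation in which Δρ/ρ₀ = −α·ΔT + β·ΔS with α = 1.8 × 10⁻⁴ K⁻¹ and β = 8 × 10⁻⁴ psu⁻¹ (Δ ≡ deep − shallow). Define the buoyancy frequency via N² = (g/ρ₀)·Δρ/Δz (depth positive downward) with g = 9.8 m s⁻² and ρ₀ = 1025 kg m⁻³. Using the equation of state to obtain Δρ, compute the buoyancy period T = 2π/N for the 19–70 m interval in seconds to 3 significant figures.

306 s

ΔT = +0.5 K, ΔS = +2.86 psu (deep − shallow).
Δρ/ρ₀ = −αΔT + βΔS = -9.00 × 10⁻⁵ + 2.288 × 10⁻³ = 2.198 × 10⁻³, so Δρ ≈ 2.253 kg m⁻³.
N² = (g/ρ₀)·Δρ/Δz = g·(Δρ/ρ₀)/Δz = 9.8 × 2.198 × 10⁻³ / 51 = 4.2236 × 10⁻⁴ s⁻².
N = √(4.2236 × 10⁻⁴) = 0.020551 rad s⁻¹ → T = 2π/N = 305.74 s ≈ 306 s.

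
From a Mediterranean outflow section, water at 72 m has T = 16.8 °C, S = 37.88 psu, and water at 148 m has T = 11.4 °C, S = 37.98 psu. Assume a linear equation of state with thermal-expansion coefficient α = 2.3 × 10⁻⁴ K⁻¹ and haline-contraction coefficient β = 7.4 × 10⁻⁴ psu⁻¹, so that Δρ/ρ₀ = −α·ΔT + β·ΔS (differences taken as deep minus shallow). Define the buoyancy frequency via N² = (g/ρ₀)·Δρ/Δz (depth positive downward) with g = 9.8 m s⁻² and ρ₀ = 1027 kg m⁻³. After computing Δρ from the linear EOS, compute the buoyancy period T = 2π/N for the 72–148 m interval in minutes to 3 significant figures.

ΔT = -5.4 K, ΔS = +0.10 psu (deep − shallow).
Δρ/ρ₀ = −αΔT + βΔS = 1.242 × 10⁻³ + 7.40 × 10⁻⁵ = 1.316 × 10⁻³, so Δρ ≈ 1.352 kg m⁻³.
N² = (g/ρ₀)·Δρ/Δz = g·(Δρ/ρ₀)/Δz = 9.8 × 1.316 × 10⁻³ / 76 = 1.6969 × 10⁻⁴ s⁻².
N = √(1.6969 × 10⁻⁴) = 0.013027 rad s⁻¹ → T = 2π/N = 482.32 s = 8.0387 min ≈ 8.04 min.

8.04 min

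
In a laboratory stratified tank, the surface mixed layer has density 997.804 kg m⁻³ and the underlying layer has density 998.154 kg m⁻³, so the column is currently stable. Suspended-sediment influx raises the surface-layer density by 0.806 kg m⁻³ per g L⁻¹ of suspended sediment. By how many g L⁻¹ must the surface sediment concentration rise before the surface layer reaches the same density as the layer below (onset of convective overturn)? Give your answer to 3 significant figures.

0.434 g L⁻¹

Density deficit of the surface layer: 998.154 − 997.804 = 0.35 kg m⁻³.
Required change = 0.35 / 0.806 = 0.434 g L⁻¹.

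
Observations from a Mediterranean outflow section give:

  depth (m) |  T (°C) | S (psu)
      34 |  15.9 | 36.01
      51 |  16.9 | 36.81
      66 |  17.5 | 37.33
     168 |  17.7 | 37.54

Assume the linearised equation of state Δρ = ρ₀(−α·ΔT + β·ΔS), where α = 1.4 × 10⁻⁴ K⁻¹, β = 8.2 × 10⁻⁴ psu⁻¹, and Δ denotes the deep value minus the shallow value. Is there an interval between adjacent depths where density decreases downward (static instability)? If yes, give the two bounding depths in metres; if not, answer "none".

Evaluate Δρ/ρ₀ = −αΔT + βΔS across each adjacent pair:
  34–51 m: −αΔT+βΔS = −(1.4 × 10⁻⁴)(+1.0)+(8.2 × 10⁻⁴)(+0.80) = 5.2 × 10⁻⁴ → stable
  51–66 m: −αΔT+βΔS = −(1.4 × 10⁻⁴)(+0.6)+(8.2 × 10⁻⁴)(+0.52) = 3.4 × 10⁻⁴ → stable
  66–168 m: −αΔT+βΔS = −(1.4 × 10⁻⁴)(+0.2)+(8.2 × 10⁻⁴)(+0.21) = 1.4 × 10⁻⁴ → stable
Every interval has Δρ > 0: the column is stably stratified throughout.

none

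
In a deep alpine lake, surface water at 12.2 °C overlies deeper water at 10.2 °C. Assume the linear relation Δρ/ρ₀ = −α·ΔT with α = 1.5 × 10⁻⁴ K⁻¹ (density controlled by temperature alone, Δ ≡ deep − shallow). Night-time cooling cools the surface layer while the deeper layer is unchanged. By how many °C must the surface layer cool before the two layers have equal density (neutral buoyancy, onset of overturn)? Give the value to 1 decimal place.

With temperature the only control, equal density requires T_surf′ = T_deep.
T_surf′ = 10.2 °C.
Cooling required: 12.2 − 10.2 = 2.0 °C.

2.0 °C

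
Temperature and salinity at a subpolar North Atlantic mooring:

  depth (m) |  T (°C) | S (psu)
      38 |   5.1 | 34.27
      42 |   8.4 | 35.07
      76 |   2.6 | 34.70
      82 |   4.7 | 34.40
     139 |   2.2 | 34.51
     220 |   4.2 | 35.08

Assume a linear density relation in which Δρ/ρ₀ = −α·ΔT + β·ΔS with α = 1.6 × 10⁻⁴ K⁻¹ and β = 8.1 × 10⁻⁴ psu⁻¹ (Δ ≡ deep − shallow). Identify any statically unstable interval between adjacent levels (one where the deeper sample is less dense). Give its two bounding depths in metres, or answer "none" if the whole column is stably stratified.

76–82 m

Evaluate Δρ/ρ₀ = −αΔT + βΔS across each adjacent pair:
  38–42 m: −αΔT+βΔS = −(1.6 × 10⁻⁴)(+3.3)+(8.1 × 10⁻⁴)(+0.80) = 1.2 × 10⁻⁴ → stable
  42–76 m: −αΔT+βΔS = −(1.6 × 10⁻⁴)(-5.8)+(8.1 × 10⁻⁴)(-0.37) = 6.3 × 10⁻⁴ → stable
  76–82 m: −αΔT+βΔS = −(1.6 × 10⁻⁴)(+2.1)+(8.1 × 10⁻⁴)(-0.30) = -5.8 × 10⁻⁴ → UNSTABLE
  82–139 m: −αΔT+βΔS = −(1.6 × 10⁻⁴)(-2.5)+(8.1 × 10⁻⁴)(+0.11) = 4.9 × 10⁻⁴ → stable
  139–220 m: −αΔT+βΔS = −(1.6 × 10⁻⁴)(+2.0)+(8.1 × 10⁻⁴)(+0.57) = 1.4 × 10⁻⁴ → stable
The 76–82 m interval has Δρ < 0: lighter water underlies denser water.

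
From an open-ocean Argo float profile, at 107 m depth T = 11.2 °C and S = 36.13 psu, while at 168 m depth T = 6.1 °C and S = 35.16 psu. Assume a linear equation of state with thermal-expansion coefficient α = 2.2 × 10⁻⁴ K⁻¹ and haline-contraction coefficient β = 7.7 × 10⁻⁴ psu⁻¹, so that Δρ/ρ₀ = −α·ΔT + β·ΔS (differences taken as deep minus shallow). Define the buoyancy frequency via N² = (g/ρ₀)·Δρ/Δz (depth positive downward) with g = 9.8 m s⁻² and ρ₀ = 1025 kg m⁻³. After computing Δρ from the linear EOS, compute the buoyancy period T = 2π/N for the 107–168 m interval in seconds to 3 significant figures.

809 s

ΔT = -5.1 K, ΔS = -0.97 psu (deep − shallow).
Δρ/ρ₀ = −αΔT + βΔS = 1.122 × 10⁻³ − 7.469 × 10⁻⁴ = 3.751 × 10⁻⁴, so Δρ ≈ 0.3845 kg m⁻³.
N² = (g/ρ₀)·Δρ/Δz = g·(Δρ/ρ₀)/Δz = 9.8 × 3.751 × 10⁻⁴ / 61 = 6.0262 × 10⁻⁵ s⁻².
N = √(6.0262 × 10⁻⁵) = 7.7629 × 10⁻³ rad s⁻¹ → T = 2π/N = 809.39 s ≈ 809 s.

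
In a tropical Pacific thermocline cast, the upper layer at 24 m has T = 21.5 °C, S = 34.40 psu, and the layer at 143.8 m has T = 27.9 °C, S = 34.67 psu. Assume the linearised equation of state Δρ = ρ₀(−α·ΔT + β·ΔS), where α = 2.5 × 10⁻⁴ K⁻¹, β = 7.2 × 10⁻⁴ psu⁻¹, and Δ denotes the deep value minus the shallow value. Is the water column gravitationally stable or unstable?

unstable

ΔT = 27.9 − 21.5 = +6.4 K and ΔS = 34.67 − 34.40 = +0.27 psu (deep − shallow).
−αΔT = -1.60 × 10⁻³; βΔS = 1.944 × 10⁻⁴; sum Δρ/ρ₀ = -1.4056 × 10⁻³.
Δρ/ρ₀ < 0, so Δρ < 0: deeper water is lighter → statically unstable; the column would overturn.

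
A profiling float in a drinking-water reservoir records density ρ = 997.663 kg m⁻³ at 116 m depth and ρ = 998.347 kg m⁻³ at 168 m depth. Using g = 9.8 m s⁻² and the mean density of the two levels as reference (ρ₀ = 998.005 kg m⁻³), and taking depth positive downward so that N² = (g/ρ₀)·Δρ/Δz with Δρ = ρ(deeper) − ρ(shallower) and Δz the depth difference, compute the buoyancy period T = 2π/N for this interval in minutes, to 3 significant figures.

9.21 min

Δρ = 998.347 − 997.663 = 0.684 kg m⁻³ over Δz = 168 − 116 = 52 m.
N² = (9.8/998.005) × (0.684/52) = 1.2917 × 10⁻⁴ s⁻².
N = √(1.2917 × 10⁻⁴) = 0.011365 rad s⁻¹, so T = 2π/N = 552.85 s = 9.2142 min ≈ 9.21 min.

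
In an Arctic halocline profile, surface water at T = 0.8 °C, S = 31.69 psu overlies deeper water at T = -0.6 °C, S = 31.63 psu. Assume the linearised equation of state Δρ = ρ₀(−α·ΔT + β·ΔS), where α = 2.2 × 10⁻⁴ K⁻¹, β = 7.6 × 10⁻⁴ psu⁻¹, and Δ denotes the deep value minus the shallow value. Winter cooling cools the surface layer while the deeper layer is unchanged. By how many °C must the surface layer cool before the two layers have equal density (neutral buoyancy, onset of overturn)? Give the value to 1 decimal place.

Neutral buoyancy requires Δρ = 0, i.e. −α(T_deep − T_surf′) + β(S_deep − S_surf) = 0.
T_surf′ = T_deep − (β/α)·ΔS = -0.6 − (7.6 × 10⁻⁴/2.2 × 10⁻⁴)·(-0.06) = -0.393 °C.
Cooling required: 0.8 − (-0.393) = 1.193 °C.

1.2 °C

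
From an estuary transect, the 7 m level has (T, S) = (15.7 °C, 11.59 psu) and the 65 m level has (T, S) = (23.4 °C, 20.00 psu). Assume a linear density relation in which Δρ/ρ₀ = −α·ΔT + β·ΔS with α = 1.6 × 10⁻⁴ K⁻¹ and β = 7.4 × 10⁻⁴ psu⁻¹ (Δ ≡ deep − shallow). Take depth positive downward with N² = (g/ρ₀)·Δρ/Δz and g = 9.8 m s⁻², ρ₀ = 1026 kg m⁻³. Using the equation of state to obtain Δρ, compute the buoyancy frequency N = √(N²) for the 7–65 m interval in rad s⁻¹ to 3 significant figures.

ΔT = +7.7 K, ΔS = +8.41 psu (deep − shallow).
Δρ/ρ₀ = −αΔT + βΔS = -1.232 × 10⁻³ + 6.2234 × 10⁻³ = 4.9914 × 10⁻³, so Δρ ≈ 5.121 kg m⁻³.
N² = (g/ρ₀)·Δρ/Δz = g·(Δρ/ρ₀)/Δz = 9.8 × 4.9914 × 10⁻³ / 58 = 8.4337 × 10⁻⁴ s⁻².
N = √(8.4337 × 10⁻⁴) = 0.029041 rad s⁻¹ ≈ 0.0290 rad s⁻¹.

0.0290 rad s⁻¹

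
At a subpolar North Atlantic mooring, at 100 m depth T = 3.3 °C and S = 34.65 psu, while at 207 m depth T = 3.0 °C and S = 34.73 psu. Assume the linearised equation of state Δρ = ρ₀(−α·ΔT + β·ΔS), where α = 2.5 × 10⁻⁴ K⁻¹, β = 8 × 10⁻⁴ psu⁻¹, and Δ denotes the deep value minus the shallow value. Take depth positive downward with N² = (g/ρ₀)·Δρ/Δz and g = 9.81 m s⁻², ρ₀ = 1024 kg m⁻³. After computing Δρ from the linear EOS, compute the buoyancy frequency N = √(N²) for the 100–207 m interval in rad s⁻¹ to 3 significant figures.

3.57 × 10⁻³ rad s⁻¹

ΔT = -0.3 K, ΔS = +0.08 psu (deep − shallow).
Δρ/ρ₀ = −αΔT + βΔS = 7.50 × 10⁻⁵ + 6.40 × 10⁻⁵ = 1.39 × 10⁻⁴, so Δρ ≈ 0.1423 kg m⁻³.
N² = (g/ρ₀)·Δρ/Δz = g·(Δρ/ρ₀)/Δz = 9.81 × 1.39 × 10⁻⁴ / 107 = 1.2744 × 10⁻⁵ s⁻².
N = √(1.2744 × 10⁻⁵) = 3.5699 × 10⁻³ rad s⁻¹ ≈ 3.57 × 10⁻³ rad s⁻¹.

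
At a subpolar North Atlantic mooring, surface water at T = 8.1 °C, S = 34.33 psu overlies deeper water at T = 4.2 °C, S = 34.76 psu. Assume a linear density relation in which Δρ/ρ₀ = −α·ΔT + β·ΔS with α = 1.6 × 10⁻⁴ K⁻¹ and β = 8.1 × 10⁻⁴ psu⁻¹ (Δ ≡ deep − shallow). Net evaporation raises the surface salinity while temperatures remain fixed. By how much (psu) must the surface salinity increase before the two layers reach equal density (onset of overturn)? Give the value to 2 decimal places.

Neutral buoyancy requires −α(T_deep − T_surf) + β(S_deep − S_surf′) = 0.
S_surf′ = S_deep − (α/β)·ΔT = 34.76 − (1.6 × 10⁻⁴/8.1 × 10⁻⁴)·(-3.9) = 35.5304 psu.
Increase required: 35.5304 − 34.33 = 1.2004 psu.

1.20 psu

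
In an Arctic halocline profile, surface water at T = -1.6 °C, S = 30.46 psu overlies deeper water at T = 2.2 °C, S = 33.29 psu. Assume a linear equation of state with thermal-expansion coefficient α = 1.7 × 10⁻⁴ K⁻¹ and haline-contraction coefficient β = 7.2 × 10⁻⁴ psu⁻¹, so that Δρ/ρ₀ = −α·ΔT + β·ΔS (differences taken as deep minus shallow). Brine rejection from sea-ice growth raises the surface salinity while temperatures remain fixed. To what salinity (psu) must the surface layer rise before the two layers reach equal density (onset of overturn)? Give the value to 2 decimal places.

32.39 psu

Neutral buoyancy requires −α(T_deep − T_surf) + β(S_deep − S_surf′) = 0.
S_surf′ = S_deep − (α/β)·ΔT = 33.29 − (1.7 × 10⁻⁴/7.2 × 10⁻⁴)·(+3.8) = 32.3928 psu.
Increase required: 32.3928 − 30.46 = 1.9328 psu.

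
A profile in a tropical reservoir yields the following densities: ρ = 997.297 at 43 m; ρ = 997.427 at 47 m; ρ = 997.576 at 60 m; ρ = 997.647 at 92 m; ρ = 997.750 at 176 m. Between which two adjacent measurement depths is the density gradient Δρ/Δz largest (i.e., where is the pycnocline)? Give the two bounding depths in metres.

43–47 m

Compute the density gradient over each adjacent pair:
  43–47 m: Δρ/Δz = 0.130/4 = 0.033 kg m⁻⁴
  47–60 m: Δρ/Δz = 0.149/13 = 0.011 kg m⁻⁴
  60–92 m: Δρ/Δz = 0.071/32 = 2.2 × 10⁻³ kg m⁻⁴
  92–176 m: Δρ/Δz = 0.103/84 = 1.2 × 10⁻³ kg m⁻⁴
The largest gradient is in the 43–47 m interval — the pycnocline.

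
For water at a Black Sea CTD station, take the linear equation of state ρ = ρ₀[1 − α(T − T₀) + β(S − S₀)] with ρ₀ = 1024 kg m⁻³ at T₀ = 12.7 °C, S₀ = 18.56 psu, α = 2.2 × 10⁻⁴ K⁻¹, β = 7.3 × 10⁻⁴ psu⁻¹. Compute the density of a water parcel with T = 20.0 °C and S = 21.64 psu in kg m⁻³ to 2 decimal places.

1024.66 kg m⁻³

T − T₀ = +7.3 K, S − S₀ = +3.08 psu.
Bracket = 1 − α·(+7.3) + β·(+3.08) = 1 + (6.424 × 10⁻⁴) = 1.0006424.
ρ = 1024 × 1.0006424 = 1024.66 kg m⁻³.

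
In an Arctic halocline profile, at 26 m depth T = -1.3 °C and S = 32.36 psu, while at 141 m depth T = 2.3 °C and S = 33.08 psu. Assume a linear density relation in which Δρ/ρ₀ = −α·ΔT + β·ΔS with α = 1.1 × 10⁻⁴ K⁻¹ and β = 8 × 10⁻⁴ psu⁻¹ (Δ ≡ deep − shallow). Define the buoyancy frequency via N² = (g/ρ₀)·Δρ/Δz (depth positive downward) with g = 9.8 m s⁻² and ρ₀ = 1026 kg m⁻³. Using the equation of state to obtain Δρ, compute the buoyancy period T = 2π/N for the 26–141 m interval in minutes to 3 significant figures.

26.7 min

ΔT = +3.6 K, ΔS = +0.72 psu (deep − shallow).
Δρ/ρ₀ = −αΔT + βΔS = -3.96 × 10⁻⁴ + 5.76 × 10⁻⁴ = 1.80 × 10⁻⁴, so Δρ ≈ 0.1847 kg m⁻³.
N² = (g/ρ₀)·Δρ/Δz = g·(Δρ/ρ₀)/Δz = 9.8 × 1.80 × 10⁻⁴ / 115 = 1.5339 × 10⁻⁵ s⁻².
N = √(1.5339 × 10⁻⁵) = 3.9165 × 10⁻³ rad s⁻¹ → T = 2π/N = 1.6043 × 10³ s = 26.738 min ≈ 26.7 min.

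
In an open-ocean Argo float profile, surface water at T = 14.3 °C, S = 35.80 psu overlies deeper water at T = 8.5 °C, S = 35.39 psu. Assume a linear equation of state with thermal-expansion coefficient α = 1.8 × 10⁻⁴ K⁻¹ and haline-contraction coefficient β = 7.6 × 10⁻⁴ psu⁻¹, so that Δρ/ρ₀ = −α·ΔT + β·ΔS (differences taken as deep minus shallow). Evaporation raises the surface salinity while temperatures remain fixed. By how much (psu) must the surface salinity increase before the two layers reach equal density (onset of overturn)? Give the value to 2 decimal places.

Neutral buoyancy requires −α(T_deep − T_surf) + β(S_deep − S_surf′) = 0.
S_surf′ = S_deep − (α/β)·ΔT = 35.39 − (1.8 × 10⁻⁴/7.6 × 10⁻⁴)·(-5.8) = 36.7637 psu.
Increase required: 36.7637 − 35.80 = 0.9637 psu.

0.96 psu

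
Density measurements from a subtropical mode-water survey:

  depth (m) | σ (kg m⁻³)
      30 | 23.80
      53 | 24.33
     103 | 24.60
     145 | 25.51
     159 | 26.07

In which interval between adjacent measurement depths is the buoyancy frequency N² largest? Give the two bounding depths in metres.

Compute the density gradient over each adjacent pair:
  30–53 m: Δρ/Δz = 0.53/23 = 0.023 kg m⁻⁴
  53–103 m: Δρ/Δz = 0.27/50 = 5.4 × 10⁻³ kg m⁻⁴
  103–145 m: Δρ/Δz = 0.91/42 = 0.022 kg m⁻⁴
  145–159 m: Δρ/Δz = 0.56/14 = 0.040 kg m⁻⁴
The largest gradient is in the 145–159 m interval — the pycnocline.

145–159 m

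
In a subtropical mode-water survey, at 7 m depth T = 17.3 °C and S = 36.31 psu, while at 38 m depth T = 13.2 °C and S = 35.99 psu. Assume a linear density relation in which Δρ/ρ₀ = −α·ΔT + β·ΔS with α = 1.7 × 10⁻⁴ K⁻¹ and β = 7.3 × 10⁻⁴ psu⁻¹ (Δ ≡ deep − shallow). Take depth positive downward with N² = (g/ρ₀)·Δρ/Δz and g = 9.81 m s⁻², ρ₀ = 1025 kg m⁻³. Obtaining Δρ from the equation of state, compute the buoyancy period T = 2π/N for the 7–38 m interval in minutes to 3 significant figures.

8.65 min

ΔT = -4.1 K, ΔS = -0.32 psu (deep − shallow).
Δρ/ρ₀ = −αΔT + βΔS = 6.97 × 10⁻⁴ − 2.336 × 10⁻⁴ = 4.634 × 10⁻⁴, so Δρ ≈ 0.4750 kg m⁻³.
N² = (g/ρ₀)·Δρ/Δz = g·(Δρ/ρ₀)/Δz = 9.81 × 4.634 × 10⁻⁴ / 31 = 1.4664 × 10⁻⁴ s⁻².
N = √(1.4664 × 10⁻⁴) = 0.012110 rad s⁻¹ → T = 2π/N = 518.84 s = 8.6473 min ≈ 8.65 min.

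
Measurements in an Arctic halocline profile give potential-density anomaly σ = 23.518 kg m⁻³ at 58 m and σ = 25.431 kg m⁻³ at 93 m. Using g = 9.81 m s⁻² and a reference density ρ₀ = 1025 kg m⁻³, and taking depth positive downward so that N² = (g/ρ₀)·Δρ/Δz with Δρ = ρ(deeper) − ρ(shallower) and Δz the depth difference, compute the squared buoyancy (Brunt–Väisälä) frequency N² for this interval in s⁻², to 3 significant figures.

5.23 × 10⁻⁴ s⁻²

Δρ = 1025.431 − 1023.518 = 1.913 kg m⁻³ over Δz = 93 − 58 = 35 m.
N² = (9.81/1025) × (1.913/35) = 5.2311 × 10⁻⁴ s⁻² ≈ 5.23 × 10⁻⁴ s⁻².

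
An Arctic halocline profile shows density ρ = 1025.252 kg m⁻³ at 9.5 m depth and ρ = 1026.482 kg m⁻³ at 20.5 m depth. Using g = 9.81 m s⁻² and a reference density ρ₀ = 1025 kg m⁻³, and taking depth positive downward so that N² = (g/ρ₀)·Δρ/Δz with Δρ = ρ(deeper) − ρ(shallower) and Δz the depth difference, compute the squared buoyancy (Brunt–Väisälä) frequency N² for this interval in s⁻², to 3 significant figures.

Δρ = 1026.482 − 1025.252 = 1.230 kg m⁻³ over Δz = 20.5 − 9.5 = 11 m.
N² = (9.81/1025) × (1.230/11) = 1.0702 × 10⁻³ s⁻² ≈ 1.07 × 10⁻³ s⁻².

1.07 × 10⁻³ s⁻²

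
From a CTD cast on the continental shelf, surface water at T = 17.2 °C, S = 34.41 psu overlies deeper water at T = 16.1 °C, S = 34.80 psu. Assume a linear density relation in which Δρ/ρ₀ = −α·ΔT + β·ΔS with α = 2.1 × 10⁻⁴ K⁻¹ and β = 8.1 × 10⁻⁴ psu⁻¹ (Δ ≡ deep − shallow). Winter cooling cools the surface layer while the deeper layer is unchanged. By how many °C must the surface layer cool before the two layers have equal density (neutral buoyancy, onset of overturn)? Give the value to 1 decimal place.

Neutral buoyancy requires Δρ = 0, i.e. −α(T_deep − T_surf′) + β(S_deep − S_surf) = 0.
T_surf′ = T_deep − (β/α)·ΔS = 16.1 − (8.1 × 10⁻⁴/2.1 × 10⁻⁴)·(+0.39) = 14.596 °C.
Cooling required: 17.2 − (14.596) = 2.604 °C.

2.6 °C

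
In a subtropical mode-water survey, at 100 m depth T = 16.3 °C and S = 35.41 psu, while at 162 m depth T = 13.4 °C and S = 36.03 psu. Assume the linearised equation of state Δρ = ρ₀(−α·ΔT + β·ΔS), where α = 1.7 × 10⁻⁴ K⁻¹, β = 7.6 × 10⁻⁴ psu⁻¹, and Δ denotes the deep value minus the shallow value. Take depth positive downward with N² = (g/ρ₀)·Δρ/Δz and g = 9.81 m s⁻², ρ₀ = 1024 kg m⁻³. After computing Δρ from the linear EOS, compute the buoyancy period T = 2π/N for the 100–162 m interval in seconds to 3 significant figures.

ΔT = -2.9 K, ΔS = +0.62 psu (deep − shallow).
Δρ/ρ₀ = −αΔT + βΔS = 4.93 × 10⁻⁴ + 4.712 × 10⁻⁴ = 9.642 × 10⁻⁴, so Δρ ≈ 0.9873 kg m⁻³.
N² = (g/ρ₀)·Δρ/Δz = g·(Δρ/ρ₀)/Δz = 9.81 × 9.642 × 10⁻⁴ / 62 = 1.5256 × 10⁻⁴ s⁻².
N = √(1.5256 × 10⁻⁴) = 0.012352 rad s⁻¹ → T = 2π/N = 508.68 s ≈ 509 s.

509 s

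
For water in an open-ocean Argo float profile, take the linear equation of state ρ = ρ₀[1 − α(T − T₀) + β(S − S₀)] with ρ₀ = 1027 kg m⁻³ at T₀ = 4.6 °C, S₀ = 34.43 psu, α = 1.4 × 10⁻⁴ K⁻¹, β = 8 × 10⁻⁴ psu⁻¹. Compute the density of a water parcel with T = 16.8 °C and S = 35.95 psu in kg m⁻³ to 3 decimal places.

T − T₀ = +12.2 K, S − S₀ = +1.52 psu.
Bracket = 1 − α·(+12.2) + β·(+1.52) = 1 + (-4.92 × 10⁻⁴) = 0.9995080.
ρ = 1027 × 0.9995080 = 1026.495 kg m⁻³.

1026.495 kg m⁻³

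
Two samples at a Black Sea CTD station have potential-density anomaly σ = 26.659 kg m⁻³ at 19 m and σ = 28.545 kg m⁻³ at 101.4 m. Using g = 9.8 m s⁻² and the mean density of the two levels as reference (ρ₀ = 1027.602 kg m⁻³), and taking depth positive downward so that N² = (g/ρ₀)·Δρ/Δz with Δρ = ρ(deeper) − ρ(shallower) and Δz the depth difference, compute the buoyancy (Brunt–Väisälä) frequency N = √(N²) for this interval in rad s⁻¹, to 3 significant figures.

Δρ = 1028.545 − 1026.659 = 1.886 kg m⁻³ over Δz = 101.4 − 19 = 82.4 m.
N² = (9.8/1027.602) × (1.886/82.4) = 2.1828 × 10⁻⁴ s⁻².
N = √(2.1828 × 10⁻⁴) = 0.014774 rad s⁻¹ ≈ 0.0148 rad s⁻¹.

0.0148 rad s⁻¹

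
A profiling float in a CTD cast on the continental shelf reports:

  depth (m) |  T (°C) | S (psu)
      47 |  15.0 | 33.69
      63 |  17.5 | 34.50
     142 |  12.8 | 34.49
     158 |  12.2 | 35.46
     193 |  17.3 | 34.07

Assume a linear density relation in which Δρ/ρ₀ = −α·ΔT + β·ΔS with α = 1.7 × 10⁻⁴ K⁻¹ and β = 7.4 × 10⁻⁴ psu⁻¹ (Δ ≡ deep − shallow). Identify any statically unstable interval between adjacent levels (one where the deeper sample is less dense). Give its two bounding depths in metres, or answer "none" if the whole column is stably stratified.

158–193 m

Evaluate Δρ/ρ₀ = −αΔT + βΔS across each adjacent pair:
  47–63 m: −αΔT+βΔS = −(1.7 × 10⁻⁴)(+2.5)+(7.4 × 10⁻⁴)(+0.81) = 1.7 × 10⁻⁴ → stable
  63–142 m: −αΔT+βΔS = −(1.7 × 10⁻⁴)(-4.7)+(7.4 × 10⁻⁴)(-0.01) = 7.9 × 10⁻⁴ → stable
  142–158 m: −αΔT+βΔS = −(1.7 × 10⁻⁴)(-0.6)+(7.4 × 10⁻⁴)(+0.97) = 8.2 × 10⁻⁴ → stable
  158–193 m: −αΔT+βΔS = −(1.7 × 10⁻⁴)(+5.1)+(7.4 × 10⁻⁴)(-1.39) = -1.9 × 10⁻³ → UNSTABLE
The 158–193 m interval has Δρ < 0: lighter water underlies denser water.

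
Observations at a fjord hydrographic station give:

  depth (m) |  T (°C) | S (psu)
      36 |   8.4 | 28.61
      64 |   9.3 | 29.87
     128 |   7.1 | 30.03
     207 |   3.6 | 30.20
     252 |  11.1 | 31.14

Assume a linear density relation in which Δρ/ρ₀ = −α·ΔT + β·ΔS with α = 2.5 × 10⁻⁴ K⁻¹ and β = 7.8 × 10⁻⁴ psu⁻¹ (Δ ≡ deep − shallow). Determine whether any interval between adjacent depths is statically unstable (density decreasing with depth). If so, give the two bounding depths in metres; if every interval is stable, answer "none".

207–252 m

Evaluate Δρ/ρ₀ = −αΔT + βΔS across each adjacent pair:
  36–64 m: −αΔT+βΔS = −(2.5 × 10⁻⁴)(+0.9)+(7.8 × 10⁻⁴)(+1.26) = 7.6 × 10⁻⁴ → stable
  64–128 m: −αΔT+βΔS = −(2.5 × 10⁻⁴)(-2.2)+(7.8 × 10⁻⁴)(+0.16) = 6.7 × 10⁻⁴ → stable
  128–207 m: −αΔT+βΔS = −(2.5 × 10⁻⁴)(-3.5)+(7.8 × 10⁻⁴)(+0.17) = 1.0 × 10⁻³ → stable
  207–252 m: −αΔT+βΔS = −(2.5 × 10⁻⁴)(+7.5)+(7.8 × 10⁻⁴)(+0.94) = -1.1 × 10⁻³ → UNSTABLE
The 207–252 m interval has Δρ < 0: lighter water underlies denser water.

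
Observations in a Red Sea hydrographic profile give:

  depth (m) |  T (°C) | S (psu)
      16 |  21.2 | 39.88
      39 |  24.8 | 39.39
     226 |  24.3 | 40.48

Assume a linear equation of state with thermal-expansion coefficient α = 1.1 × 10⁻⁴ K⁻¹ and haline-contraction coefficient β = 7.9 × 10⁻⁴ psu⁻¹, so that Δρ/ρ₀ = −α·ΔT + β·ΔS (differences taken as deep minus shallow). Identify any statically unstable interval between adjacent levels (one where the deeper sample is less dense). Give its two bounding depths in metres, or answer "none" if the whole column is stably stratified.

Evaluate Δρ/ρ₀ = −αΔT + βΔS across each adjacent pair:
  16–39 m: −αΔT+βΔS = −(1.1 × 10⁻⁴)(+3.6)+(7.9 × 10⁻⁴)(-0.49) = -7.8 × 10⁻⁴ → UNSTABLE
  39–226 m: −αΔT+βΔS = −(1.1 × 10⁻⁴)(-0.5)+(7.9 × 10⁻⁴)(+1.09) = 9.2 × 10⁻⁴ → stable
The 16–39 m interval has Δρ < 0: lighter water underlies denser water.

16–39 m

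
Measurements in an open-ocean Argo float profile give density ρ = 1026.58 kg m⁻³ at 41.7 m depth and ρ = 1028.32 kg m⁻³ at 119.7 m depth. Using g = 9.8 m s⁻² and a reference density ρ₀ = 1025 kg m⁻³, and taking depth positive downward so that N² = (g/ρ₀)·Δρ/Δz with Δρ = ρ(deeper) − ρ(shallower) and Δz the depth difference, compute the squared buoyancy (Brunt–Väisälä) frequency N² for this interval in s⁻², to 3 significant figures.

2.13 × 10⁻⁴ s⁻²

Δρ = 1028.32 − 1026.58 = 1.74 kg m⁻³ over Δz = 119.7 − 41.7 = 78 m.
N² = (9.8/1025) × (1.74/78) = 2.1328 × 10⁻⁴ s⁻² ≈ 2.13 × 10⁻⁴ s⁻².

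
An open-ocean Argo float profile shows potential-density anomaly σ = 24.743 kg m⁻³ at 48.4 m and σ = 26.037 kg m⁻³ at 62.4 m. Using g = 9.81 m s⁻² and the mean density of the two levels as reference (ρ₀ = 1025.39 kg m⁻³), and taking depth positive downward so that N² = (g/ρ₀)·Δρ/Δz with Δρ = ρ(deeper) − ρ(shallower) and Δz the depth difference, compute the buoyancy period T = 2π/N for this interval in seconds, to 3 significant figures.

211 s

Δρ = 1026.037 − 1024.743 = 1.294 kg m⁻³ over Δz = 62.4 − 48.4 = 14 m.
N² = (9.81/1025.39) × (1.294/14) = 8.8427 × 10⁻⁴ s⁻².
N = √(8.8427 × 10⁻⁴) = 0.029737 rad s⁻¹, so T = 2π/N = 211.29 s ≈ 211 s.
A positive N² confirms static stability across the interval.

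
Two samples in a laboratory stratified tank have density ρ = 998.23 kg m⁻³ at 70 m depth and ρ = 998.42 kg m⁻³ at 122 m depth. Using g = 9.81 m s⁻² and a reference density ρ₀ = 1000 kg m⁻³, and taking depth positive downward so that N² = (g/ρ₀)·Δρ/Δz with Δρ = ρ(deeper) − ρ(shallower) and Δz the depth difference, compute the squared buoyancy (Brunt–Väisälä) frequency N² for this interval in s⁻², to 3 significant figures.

Δρ = 998.42 − 998.23 = 0.19 kg m⁻³ over Δz = 122 − 70 = 52 m.
N² = (9.81/1000) × (0.19/52) = 3.5844 × 10⁻⁵ s⁻² ≈ 3.58 × 10⁻⁵ s⁻².
Since Δρ > 0 the layer is stably stratified.

3.58 × 10⁻⁵ s⁻²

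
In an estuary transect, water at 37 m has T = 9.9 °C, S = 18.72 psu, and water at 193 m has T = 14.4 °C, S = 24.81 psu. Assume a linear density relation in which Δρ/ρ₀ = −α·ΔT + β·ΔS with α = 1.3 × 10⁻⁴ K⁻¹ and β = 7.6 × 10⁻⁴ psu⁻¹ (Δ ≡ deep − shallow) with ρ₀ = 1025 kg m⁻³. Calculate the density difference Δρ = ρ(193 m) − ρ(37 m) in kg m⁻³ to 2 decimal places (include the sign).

ΔT = +4.5 K, ΔS = +6.09 psu (deep − shallow).
Δρ/ρ₀ = −(1.3 × 10⁻⁴)(+4.5) + (7.6 × 10⁻⁴)(+6.09) = 4.0434 × 10⁻³.
Δρ = 1025 × (4.0434 × 10⁻³) = +4.14 kg m⁻³.
Positive Δρ: denser below, stable.

+4.14 kg m⁻³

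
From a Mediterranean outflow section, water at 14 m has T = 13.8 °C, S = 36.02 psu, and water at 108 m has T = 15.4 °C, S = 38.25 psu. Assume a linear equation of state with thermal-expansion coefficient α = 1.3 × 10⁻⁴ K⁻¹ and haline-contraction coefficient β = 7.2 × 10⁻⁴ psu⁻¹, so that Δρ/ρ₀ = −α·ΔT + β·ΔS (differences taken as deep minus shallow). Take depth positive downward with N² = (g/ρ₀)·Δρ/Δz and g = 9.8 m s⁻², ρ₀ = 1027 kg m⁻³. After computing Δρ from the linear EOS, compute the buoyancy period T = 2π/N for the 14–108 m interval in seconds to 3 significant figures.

521 s

ΔT = +1.6 K, ΔS = +2.23 psu (deep − shallow).
Δρ/ρ₀ = −αΔT + βΔS = -2.08 × 10⁻⁴ + 1.6056 × 10⁻³ = 1.3976 × 10⁻³, so Δρ ≈ 1.435 kg m⁻³.
N² = (g/ρ₀)·Δρ/Δz = g·(Δρ/ρ₀)/Δz = 9.8 × 1.3976 × 10⁻³ / 94 = 1.4571 × 10⁻⁴ s⁻².
N = √(1.4571 × 10⁻⁴) = 0.012071 rad s⁻¹ → T = 2π/N = 520.52 s ≈ 521 s.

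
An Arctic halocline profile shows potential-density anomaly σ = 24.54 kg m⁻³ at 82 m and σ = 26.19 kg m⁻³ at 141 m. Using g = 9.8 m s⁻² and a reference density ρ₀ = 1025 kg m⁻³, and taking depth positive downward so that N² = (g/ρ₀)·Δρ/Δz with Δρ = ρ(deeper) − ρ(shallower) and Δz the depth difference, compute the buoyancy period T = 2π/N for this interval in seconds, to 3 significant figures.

Δρ = 1026.19 − 1024.54 = 1.65 kg m⁻³ over Δz = 141 − 82 = 59 m.
N² = (9.8/1025) × (1.65/59) = 2.6738 × 10⁻⁴ s⁻².
N = √(2.6738 × 10⁻⁴) = 0.016352 rad s⁻¹, so T = 2π/N = 384.25 s ≈ 384 s.
N² > 0, so the interval is statically stable.

384 s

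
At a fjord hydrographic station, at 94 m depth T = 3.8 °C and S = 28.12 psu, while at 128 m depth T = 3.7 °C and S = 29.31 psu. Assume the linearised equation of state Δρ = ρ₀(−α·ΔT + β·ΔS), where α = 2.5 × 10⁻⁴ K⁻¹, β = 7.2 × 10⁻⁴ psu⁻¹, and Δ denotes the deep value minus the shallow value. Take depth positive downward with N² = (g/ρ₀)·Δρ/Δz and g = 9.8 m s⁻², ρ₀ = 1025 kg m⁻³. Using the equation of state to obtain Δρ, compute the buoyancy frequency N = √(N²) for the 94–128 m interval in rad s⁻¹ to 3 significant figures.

ΔT = -0.1 K, ΔS = +1.19 psu (deep − shallow).
Δρ/ρ₀ = −αΔT + βΔS = 2.50 × 10⁻⁵ + 8.568 × 10⁻⁴ = 8.818 × 10⁻⁴, so Δρ ≈ 0.9038 kg m⁻³.
N² = (g/ρ₀)·Δρ/Δz = g·(Δρ/ρ₀)/Δz = 9.8 × 8.818 × 10⁻⁴ / 34 = 2.5417 × 10⁻⁴ s⁻².
N = √(2.5417 × 10⁻⁴) = 0.015943 rad s⁻¹ ≈ 0.0159 rad s⁻¹.

0.0159 rad s⁻¹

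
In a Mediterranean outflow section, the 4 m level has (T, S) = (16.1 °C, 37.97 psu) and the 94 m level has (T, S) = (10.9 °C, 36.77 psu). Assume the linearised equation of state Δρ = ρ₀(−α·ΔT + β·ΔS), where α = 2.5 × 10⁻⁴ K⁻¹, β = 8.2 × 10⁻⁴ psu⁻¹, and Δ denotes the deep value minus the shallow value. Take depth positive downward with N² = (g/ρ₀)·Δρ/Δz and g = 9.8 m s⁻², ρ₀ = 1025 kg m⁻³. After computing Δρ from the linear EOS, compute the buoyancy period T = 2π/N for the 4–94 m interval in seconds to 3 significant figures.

1.07 × 10³ s

ΔT = -5.2 K, ΔS = -1.20 psu (deep − shallow).
Δρ/ρ₀ = −αΔT + βΔS = 1.30 × 10⁻³ − 9.84 × 10⁻⁴ = 3.16 × 10⁻⁴, so Δρ ≈ 0.3239 kg m⁻³.
N² = (g/ρ₀)·Δρ/Δz = g·(Δρ/ρ₀)/Δz = 9.8 × 3.16 × 10⁻⁴ / 90 = 3.4409 × 10⁻⁵ s⁻².
N = √(3.4409 × 10⁻⁵) = 5.8659 × 10⁻³ rad s⁻¹ → T = 2π/N = 1.0711 × 10³ s ≈ 1.07 × 10³ s.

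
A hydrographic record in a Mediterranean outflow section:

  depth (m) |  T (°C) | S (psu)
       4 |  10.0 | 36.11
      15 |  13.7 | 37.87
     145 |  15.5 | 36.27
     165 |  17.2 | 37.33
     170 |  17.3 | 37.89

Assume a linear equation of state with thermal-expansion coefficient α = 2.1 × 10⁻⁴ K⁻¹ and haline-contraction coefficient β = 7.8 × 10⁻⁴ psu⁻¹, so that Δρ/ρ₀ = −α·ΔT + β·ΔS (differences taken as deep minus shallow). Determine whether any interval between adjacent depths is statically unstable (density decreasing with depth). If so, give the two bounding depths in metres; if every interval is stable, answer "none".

15–145 m

Evaluate Δρ/ρ₀ = −αΔT + βΔS across each adjacent pair:
  4–15 m: −αΔT+βΔS = −(2.1 × 10⁻⁴)(+3.7)+(7.8 × 10⁻⁴)(+1.76) = 6.0 × 10⁻⁴ → stable
  15–145 m: −αΔT+βΔS = −(2.1 × 10⁻⁴)(+1.8)+(7.8 × 10⁻⁴)(-1.60) = -1.6 × 10⁻³ → UNSTABLE
  145–165 m: −αΔT+βΔS = −(2.1 × 10⁻⁴)(+1.7)+(7.8 × 10⁻⁴)(+1.06) = 4.7 × 10⁻⁴ → stable
  165–170 m: −αΔT+βΔS = −(2.1 × 10⁻⁴)(+0.1)+(7.8 × 10⁻⁴)(+0.56) = 4.2 × 10⁻⁴ → stable
The 15–145 m interval has Δρ < 0: lighter water underlies denser water.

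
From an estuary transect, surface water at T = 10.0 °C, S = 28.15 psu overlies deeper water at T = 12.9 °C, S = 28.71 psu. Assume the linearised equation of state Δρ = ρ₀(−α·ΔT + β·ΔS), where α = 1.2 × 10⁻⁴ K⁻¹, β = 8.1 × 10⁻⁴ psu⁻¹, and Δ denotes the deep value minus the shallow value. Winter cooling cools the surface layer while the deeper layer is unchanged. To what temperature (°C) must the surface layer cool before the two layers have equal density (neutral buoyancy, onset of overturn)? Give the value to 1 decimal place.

9.1 °C

Neutral buoyancy requires Δρ = 0, i.e. −α(T_deep − T_surf′) + β(S_deep − S_surf) = 0.
T_surf′ = T_deep − (β/α)·ΔS = 12.9 − (8.1 × 10⁻⁴/1.2 × 10⁻⁴)·(+0.56) = 9.120 °C.
Cooling required: 10.0 − (9.120) = 0.880 °C.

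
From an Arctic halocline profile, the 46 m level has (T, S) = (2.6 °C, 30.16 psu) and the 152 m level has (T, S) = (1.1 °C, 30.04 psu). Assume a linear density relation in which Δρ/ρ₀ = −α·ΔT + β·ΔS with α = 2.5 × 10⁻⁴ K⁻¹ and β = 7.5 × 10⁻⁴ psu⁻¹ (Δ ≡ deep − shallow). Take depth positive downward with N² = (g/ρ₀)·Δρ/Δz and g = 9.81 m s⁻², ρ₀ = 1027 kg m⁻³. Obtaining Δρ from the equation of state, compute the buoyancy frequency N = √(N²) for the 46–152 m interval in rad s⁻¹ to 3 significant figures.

5.14 × 10⁻³ rad s⁻¹

ΔT = -1.5 K, ΔS = -0.12 psu (deep − shallow).
Δρ/ρ₀ = −αΔT + βΔS = 3.75 × 10⁻⁴ − 9.00 × 10⁻⁵ = 2.85 × 10⁻⁴, so Δρ ≈ 0.2927 kg m⁻³.
N² = (g/ρ₀)·Δρ/Δz = g·(Δρ/ρ₀)/Δz = 9.81 × 2.85 × 10⁻⁴ / 106 = 2.6376 × 10⁻⁵ s⁻².
N = √(2.6376 × 10⁻⁵) = 5.1358 × 10⁻³ rad s⁻¹ ≈ 5.14 × 10⁻³ rad s⁻¹.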